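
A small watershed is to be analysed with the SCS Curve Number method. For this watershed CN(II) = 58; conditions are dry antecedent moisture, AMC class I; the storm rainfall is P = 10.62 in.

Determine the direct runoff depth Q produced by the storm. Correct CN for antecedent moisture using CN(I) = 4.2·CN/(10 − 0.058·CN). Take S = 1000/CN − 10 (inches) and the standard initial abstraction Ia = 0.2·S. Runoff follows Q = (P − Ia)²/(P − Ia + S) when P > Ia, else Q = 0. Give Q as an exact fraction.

Q = 108139201/51328550 in ≈ 2.107 in

Adjust CN=58 to AMC I: 4.2·58/(10 − 0.058·58) → (1218/5) ÷ (1659/250) = 2900/79 ≈ 36.709
Retention S: 1000/CN − 10 with CN=36.709 → S = 500/29 ≈ 17.241 in
Ia = 0.2S: 0.2·17.241 = 3.448 in (exactly 100/29)
P − Ia = 10.620 − 3.448 = 10399/1450 ≈ 7.172 in (> 0, runoff occurs)
Runoff Q = (P−Ia)²/(P−Ia+S) = (7.172)²/(7.172+17.241) = 108139201/51328550 ≈ 2.107 in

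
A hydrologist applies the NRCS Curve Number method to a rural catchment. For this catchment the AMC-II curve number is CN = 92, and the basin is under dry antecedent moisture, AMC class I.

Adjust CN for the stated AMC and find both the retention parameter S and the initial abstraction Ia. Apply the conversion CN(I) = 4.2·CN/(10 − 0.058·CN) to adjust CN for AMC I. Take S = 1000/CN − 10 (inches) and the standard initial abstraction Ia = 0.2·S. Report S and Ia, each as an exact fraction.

Adjust CN=92 to AMC I: 4.2·92/(10 − 0.058·92) → (1932/5) ÷ (583/125) = 48300/583 ≈ 82.847
Retention S: 1000/CN − 10 with CN=82.847 → S = 1000/483 ≈ 2.070 in
Ia = 0.2S: 0.2·2.070 = 0.414 in (exactly 200/483)

S = 1000/483 in ≈ 2.070 in; Ia = 200/483 in ≈ 0.414 in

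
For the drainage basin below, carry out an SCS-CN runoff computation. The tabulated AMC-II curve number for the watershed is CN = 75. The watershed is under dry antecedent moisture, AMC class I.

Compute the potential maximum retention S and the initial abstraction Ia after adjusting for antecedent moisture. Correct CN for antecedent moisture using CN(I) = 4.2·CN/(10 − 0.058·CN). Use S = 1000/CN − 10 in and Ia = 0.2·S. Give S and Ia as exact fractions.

S = 500/63 in ≈ 7.937 in; Ia = 100/63 in ≈ 1.587 in

Dry (AMC I): CN(I) = 4.2·75/(10 − 0.058·75) = 315/(113/20) = 6300/113 ≈ 55.752
Max retention: S = 1000/(6300/113) − 10 = 500/63 in (≈ 7.937 in)
Initial abstraction Ia = S/5 = (500/63)/5 = 100/63 ≈ 1.587 in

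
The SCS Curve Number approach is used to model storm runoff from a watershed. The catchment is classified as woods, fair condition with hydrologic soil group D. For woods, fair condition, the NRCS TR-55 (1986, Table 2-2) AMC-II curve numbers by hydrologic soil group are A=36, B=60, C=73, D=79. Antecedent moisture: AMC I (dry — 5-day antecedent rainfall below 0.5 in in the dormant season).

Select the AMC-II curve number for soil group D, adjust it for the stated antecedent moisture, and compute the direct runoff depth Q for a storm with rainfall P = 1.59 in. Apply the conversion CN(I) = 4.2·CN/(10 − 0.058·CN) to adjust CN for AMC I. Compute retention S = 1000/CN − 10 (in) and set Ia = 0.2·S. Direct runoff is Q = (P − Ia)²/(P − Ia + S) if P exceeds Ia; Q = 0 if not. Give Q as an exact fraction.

NRCS table: woods, fair condition, soil group D → CN(II) = 79
CN(I) from CN(II)=79: (4.2·79)/(10 − 0.058·79) = 7900/129 ≈ 61.240
Max retention: S = 1000/(7900/129) − 10 = 500/79 in (≈ 6.329 in)
Initial abstraction Ia = S/5 = (500/79)/5 = 100/79 ≈ 1.266 in
P − Ia = 1.590 − 1.266 = 2561/7900 ≈ 0.324 in (> 0, runoff occurs)
Q: (2561/7900)² ÷ (52561/7900) = 6558721/415231900 in (≈ 0.016 in)

Q = 6558721/415231900 in ≈ 0.016 in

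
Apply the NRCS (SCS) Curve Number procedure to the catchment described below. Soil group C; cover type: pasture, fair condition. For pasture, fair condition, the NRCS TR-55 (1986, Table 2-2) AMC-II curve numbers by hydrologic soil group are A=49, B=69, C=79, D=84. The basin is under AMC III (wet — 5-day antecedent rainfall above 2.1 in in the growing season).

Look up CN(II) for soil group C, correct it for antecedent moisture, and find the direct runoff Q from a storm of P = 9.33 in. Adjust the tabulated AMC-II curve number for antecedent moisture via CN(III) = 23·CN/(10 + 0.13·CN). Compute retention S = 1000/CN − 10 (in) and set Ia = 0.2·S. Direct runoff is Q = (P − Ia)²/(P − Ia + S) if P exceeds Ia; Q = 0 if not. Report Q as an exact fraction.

Q = 303696881569/37617169300 in ≈ 8.073 in

NRCS table: pasture, fair condition, soil group C → CN(II) = 79
Wet (AMC III): CN(III) = 23·79/(10 + 0.13·79) = 1817/(2027/100) = 181700/2027 ≈ 89.640
S = 1000/(181700/2027) − 10 = 2100/1817 in ≈ 1.156 in
Initial abstraction Ia = S/5 = (2100/1817)/5 = 420/1817 ≈ 0.231 in
Excess rainfall: 9.330 − 0.231 = 9.099 in; P > Ia so Q > 0
Q: (1653261/181700)² ÷ (1863261/181700) = 303696881569/37617169300 in (≈ 8.073 in)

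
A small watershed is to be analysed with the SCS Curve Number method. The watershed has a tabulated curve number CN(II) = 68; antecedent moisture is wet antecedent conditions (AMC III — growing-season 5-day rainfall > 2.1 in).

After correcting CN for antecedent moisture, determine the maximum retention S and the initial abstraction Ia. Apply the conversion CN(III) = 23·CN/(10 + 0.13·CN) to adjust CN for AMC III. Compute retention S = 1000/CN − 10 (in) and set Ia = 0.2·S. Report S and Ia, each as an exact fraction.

S = 800/391 in ≈ 2.046 in; Ia = 160/391 in ≈ 0.409 in

Wet (AMC III): CN(III) = 23·68/(10 + 0.13·68) = 1564/(471/25) = 39100/471 ≈ 83.015
Max retention: S = 1000/(39100/471) − 10 = 800/391 in (≈ 2.046 in)
Initial abstraction Ia = S/5 = (800/391)/5 = 160/391 ≈ 0.409 in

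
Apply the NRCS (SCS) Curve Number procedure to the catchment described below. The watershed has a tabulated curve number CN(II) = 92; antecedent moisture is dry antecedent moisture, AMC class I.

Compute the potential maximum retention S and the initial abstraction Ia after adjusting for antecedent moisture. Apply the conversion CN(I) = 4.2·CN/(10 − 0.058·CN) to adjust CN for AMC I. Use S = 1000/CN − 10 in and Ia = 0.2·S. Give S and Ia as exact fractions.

Adjust CN=92 to AMC I: 4.2·92/(10 − 0.058·92) → (1932/5) ÷ (583/125) = 48300/583 ≈ 82.847
S = 1000/(48300/583) − 10 = 1000/483 in ≈ 2.070 in
Ia = 0.2S: 0.2·2.070 = 0.414 in (exactly 200/483)

S = 1000/483 in ≈ 2.070 in; Ia = 200/483 in ≈ 0.414 in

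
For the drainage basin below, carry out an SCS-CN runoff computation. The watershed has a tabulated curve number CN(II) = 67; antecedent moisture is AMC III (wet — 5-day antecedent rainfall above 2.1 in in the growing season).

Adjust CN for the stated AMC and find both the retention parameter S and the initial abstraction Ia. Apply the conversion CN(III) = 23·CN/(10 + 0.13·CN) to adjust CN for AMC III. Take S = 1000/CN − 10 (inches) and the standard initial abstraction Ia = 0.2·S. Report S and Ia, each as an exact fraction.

S = 3300/1541 in ≈ 2.141 in; Ia = 660/1541 in ≈ 0.428 in

Adjust CN=67 to AMC III: 23·67/(10 + 0.13·67) → 1541 ÷ (1871/100) = 154100/1871 ≈ 82.362
Retention S: 1000/CN − 10 with CN=82.362 → S = 3300/1541 ≈ 2.141 in
Initial abstraction Ia = S/5 = (3300/1541)/5 = 660/1541 ≈ 0.428 in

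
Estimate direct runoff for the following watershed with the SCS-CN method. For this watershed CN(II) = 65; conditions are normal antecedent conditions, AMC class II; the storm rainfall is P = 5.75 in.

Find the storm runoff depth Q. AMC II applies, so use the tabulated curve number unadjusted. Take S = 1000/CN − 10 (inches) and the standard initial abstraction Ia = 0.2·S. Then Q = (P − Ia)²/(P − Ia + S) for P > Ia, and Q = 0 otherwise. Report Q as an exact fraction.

Q = 59049/27196 in ≈ 2.171 in

CN(II) = 65; AMC II needs no correction.
Max retention: S = 1000/65 − 10 = 70/13 in (≈ 5.385 in)
Initial abstraction Ia = S/5 = (70/13)/5 = 14/13 ≈ 1.077 in
Since P=5.750 > Ia=1.077: effective rainfall P−Ia = 243/52 in
Q: (243/52)² ÷ (523/52) = 59049/27196 in (≈ 2.171 in)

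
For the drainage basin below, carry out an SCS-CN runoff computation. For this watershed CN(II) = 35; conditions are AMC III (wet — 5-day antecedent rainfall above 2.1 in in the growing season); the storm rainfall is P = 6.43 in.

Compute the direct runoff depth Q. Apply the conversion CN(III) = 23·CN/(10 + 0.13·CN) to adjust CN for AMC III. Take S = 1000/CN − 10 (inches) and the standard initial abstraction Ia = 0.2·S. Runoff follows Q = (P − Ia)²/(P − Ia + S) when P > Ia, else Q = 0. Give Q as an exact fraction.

Wet (AMC III): CN(III) = 23·35/(10 + 0.13·35) = 805/(291/20) = 16100/291 ≈ 55.326
Retention S: 1000/CN − 10 with CN=55.326 → S = 1300/161 ≈ 8.075 in
Initial abstraction Ia = S/5 = (1300/161)/5 = 260/161 ≈ 1.615 in
P − Ia = 6.430 − 1.615 = 77523/16100 ≈ 4.815 in (> 0, runoff occurs)
Runoff Q = (P−Ia)²/(P−Ia+S) = (4.815)²/(4.815+8.075) = 6009815529/3341120300 ≈ 1.799 in

Q = 6009815529/3341120300 in ≈ 1.799 in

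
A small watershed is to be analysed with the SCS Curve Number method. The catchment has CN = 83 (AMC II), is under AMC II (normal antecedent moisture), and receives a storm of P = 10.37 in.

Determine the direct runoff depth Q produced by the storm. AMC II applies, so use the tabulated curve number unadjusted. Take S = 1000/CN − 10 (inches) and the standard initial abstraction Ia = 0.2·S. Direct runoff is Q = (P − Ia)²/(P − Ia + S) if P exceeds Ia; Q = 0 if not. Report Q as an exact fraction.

AMC II — tabulated CN = 83 applies directly.
S = 1000/83 − 10 = 170/83 in ≈ 2.048 in
Ia = 0.2·(170/83) = 34/83 in ≈ 0.410 in
Since P=10.370 > Ia=0.410: effective rainfall P−Ia = 82671/8300 in
Q: (82671/8300)² ÷ (99671/8300) = 402029073/48662900 in (≈ 8.262 in)

Q = 402029073/48662900 in ≈ 8.262 in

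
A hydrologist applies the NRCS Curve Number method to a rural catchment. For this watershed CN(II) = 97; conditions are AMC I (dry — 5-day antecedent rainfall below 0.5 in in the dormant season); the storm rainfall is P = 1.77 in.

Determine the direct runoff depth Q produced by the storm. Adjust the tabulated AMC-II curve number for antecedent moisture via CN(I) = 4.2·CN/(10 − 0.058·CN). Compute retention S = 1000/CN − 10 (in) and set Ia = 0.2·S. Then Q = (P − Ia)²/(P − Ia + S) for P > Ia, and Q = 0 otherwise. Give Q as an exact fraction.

Adjust CN=97 to AMC I: 4.2·97/(10 − 0.058·97) → (2037/5) ÷ (2187/500) = 67900/729 ≈ 93.141
Retention S: 1000/CN − 10 with CN=93.141 → S = 500/679 ≈ 0.736 in
Ia = 0.2·(500/679) = 100/679 in ≈ 0.147 in
P − Ia = 1.770 − 0.147 = 110183/67900 ≈ 1.623 in (> 0, runoff occurs)
Q = (110183/67900)²/((110183/67900) + 500/679) = (12140293489/4610410000)/(160183/67900) = 12140293489/10876425700 in ≈ 1.116 in

Q = 12140293489/10876425700 in ≈ 1.116 in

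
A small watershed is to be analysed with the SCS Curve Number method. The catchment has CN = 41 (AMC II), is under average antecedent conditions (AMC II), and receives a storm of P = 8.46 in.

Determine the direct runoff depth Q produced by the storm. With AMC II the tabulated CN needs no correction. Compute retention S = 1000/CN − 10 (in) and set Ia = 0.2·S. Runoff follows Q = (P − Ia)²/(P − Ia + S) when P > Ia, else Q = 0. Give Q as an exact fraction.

Q = 130942249/83933150 in ≈ 1.560 in

CN(II) = 41; AMC II needs no correction.
S = 1000/41 − 10 = 590/41 in ≈ 14.390 in
Initial abstraction Ia = S/5 = (590/41)/5 = 118/41 ≈ 2.878 in
P − Ia = 8.460 − 2.878 = 11443/2050 ≈ 5.582 in (> 0, runoff occurs)
Q = (11443/2050)²/((11443/2050) + 590/41) = (130942249/4202500)/(40943/2050) = 130942249/83933150 in ≈ 1.560 in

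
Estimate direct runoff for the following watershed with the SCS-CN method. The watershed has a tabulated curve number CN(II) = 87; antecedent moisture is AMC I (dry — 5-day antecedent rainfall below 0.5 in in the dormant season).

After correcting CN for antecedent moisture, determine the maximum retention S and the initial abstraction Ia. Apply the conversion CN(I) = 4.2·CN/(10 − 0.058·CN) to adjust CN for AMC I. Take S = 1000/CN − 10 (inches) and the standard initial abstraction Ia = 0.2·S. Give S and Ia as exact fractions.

S = 6500/1827 in ≈ 3.558 in; Ia = 1300/1827 in ≈ 0.712 in

CN(I) from CN(II)=87: (4.2·87)/(10 − 0.058·87) = 182700/2477 ≈ 73.759
S = 1000/(182700/2477) − 10 = 6500/1827 in ≈ 3.558 in
Ia = 0.2·(6500/1827) = 1300/1827 in ≈ 0.712 in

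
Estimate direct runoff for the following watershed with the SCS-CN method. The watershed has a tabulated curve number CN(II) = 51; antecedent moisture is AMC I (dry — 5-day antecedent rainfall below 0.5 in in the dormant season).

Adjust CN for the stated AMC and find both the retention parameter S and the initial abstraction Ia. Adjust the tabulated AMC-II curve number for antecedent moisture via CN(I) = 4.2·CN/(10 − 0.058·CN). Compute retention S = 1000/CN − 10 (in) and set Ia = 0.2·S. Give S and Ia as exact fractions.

Adjust CN=51 to AMC I: 4.2·51/(10 − 0.058·51) → (1071/5) ÷ (3521/500) = 15300/503 ≈ 30.417
S = 1000/(15300/503) − 10 = 3500/153 in ≈ 22.876 in
Ia = 0.2·(3500/153) = 700/153 in ≈ 4.575 in

S = 3500/153 in ≈ 22.876 in; Ia = 700/153 in ≈ 4.575 in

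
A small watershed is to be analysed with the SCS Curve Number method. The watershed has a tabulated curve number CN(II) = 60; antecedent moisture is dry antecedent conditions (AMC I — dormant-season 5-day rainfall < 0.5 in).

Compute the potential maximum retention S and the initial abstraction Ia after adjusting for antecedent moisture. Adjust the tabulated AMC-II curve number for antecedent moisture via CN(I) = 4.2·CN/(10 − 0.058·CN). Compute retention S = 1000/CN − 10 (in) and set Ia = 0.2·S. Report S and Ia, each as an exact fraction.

Adjust CN=60 to AMC I: 4.2·60/(10 − 0.058·60) → 252 ÷ (163/25) = 6300/163 ≈ 38.650
Max retention: S = 1000/(6300/163) − 10 = 1000/63 in (≈ 15.873 in)
Initial abstraction Ia = S/5 = (1000/63)/5 = 200/63 ≈ 3.175 in

S = 1000/63 in ≈ 15.873 in; Ia = 200/63 in ≈ 3.175 in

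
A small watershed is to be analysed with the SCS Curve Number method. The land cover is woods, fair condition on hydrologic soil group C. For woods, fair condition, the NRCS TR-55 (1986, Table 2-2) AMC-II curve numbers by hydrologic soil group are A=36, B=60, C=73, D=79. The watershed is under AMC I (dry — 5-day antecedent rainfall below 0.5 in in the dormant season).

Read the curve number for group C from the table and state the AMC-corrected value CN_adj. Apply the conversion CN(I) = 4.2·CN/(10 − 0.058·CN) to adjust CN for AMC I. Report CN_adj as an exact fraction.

CN_adj = 51100/961 ≈ 53.174

NRCS table: woods, fair condition, soil group C → CN(II) = 73
CN(I) from CN(II)=73: (4.2·73)/(10 − 0.058·73) = 51100/961 ≈ 53.174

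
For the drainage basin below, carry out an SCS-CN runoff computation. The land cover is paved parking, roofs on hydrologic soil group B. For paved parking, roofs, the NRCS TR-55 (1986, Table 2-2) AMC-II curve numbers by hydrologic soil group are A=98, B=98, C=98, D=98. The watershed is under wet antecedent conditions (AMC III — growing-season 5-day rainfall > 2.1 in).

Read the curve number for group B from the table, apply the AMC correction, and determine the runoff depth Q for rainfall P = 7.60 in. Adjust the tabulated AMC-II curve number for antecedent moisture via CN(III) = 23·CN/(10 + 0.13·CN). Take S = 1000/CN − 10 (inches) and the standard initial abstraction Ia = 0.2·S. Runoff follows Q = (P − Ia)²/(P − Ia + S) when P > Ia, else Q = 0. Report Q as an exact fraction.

NRCS table: paved parking, roofs, soil group B → CN(II) = 98
CN(III) from CN(II)=98: (23·98)/(10 + 0.13·98) = 112700/1137 ≈ 99.120
Max retention: S = 1000/(112700/1137) − 10 = 100/1127 in (≈ 0.089 in)
Ia = 0.2·(100/1127) = 20/1127 in ≈ 0.018 in
Excess rainfall: 7.600 − 0.018 = 7.582 in; P > Ia so Q > 0
Runoff Q = (P−Ia)²/(P−Ia+S) = (7.582)²/(7.582+0.089) = 912755538/121789255 ≈ 7.495 in

Q = 912755538/121789255 in ≈ 7.495 in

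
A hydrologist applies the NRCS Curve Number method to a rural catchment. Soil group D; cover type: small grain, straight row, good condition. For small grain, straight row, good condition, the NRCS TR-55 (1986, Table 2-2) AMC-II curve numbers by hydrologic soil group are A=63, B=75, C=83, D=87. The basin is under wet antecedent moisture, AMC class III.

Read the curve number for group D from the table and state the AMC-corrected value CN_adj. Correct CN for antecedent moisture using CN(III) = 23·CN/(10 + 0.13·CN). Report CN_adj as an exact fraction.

NRCS table: small grain, straight row, good condition, soil group D → CN(II) = 87
Adjust CN=87 to AMC III: 23·87/(10 + 0.13·87) → 2001 ÷ (2131/100) = 200100/2131 ≈ 93.900

CN_adj = 200100/2131 ≈ 93.900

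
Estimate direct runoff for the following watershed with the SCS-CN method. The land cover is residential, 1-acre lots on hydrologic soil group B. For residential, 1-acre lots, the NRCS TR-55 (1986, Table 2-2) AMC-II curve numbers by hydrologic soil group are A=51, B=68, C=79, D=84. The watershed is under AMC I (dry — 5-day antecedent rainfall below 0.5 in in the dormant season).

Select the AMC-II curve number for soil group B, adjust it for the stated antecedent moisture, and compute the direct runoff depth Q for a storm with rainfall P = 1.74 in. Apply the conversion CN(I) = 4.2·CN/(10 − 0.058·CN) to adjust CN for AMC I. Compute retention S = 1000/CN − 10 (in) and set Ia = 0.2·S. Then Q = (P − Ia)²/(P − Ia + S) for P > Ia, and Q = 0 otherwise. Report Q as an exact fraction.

NRCS table: residential, 1-acre lots, soil group B → CN(II) = 68
CN(I) from CN(II)=68: (4.2·68)/(10 − 0.058·68) = 35700/757 ≈ 47.160
S = 1000/(35700/757) − 10 = 4000/357 in ≈ 11.204 in
Initial abstraction Ia = S/5 = (4000/357)/5 = 800/357 ≈ 2.241 in
P = 1.740 ≤ Ia = 2.241 in: entire storm abstracted, Q = 0.

Q = 0 in ≈ 0.000 in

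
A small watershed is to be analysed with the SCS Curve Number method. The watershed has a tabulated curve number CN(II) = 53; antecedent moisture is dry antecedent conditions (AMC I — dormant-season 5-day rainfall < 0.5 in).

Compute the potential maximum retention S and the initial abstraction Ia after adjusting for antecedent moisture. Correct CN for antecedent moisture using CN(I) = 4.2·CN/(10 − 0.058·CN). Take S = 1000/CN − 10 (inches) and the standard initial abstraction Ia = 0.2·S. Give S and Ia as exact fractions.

S = 23500/1113 in ≈ 21.114 in; Ia = 4700/1113 in ≈ 4.223 in

Adjust CN=53 to AMC I: 4.2·53/(10 − 0.058·53) → (1113/5) ÷ (3463/500) = 111300/3463 ≈ 32.140
Max retention: S = 1000/(111300/3463) − 10 = 23500/1113 in (≈ 21.114 in)
Initial abstraction Ia = S/5 = (23500/1113)/5 = 4700/1113 ≈ 4.223 in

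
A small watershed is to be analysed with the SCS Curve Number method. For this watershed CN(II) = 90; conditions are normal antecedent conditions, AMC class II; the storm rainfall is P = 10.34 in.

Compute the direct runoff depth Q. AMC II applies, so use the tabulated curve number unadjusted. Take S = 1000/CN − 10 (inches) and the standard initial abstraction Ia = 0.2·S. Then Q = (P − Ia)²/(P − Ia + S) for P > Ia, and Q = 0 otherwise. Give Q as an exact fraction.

Q = 20729809/2273850 in ≈ 9.117 in

Average conditions: CN = 90 (no AMC adjustment).
Max retention: S = 1000/90 − 10 = 10/9 in (≈ 1.111 in)
Initial abstraction Ia = S/5 = (10/9)/5 = 2/9 ≈ 0.222 in
Since P=10.340 > Ia=0.222: effective rainfall P−Ia = 4553/450 in
Q = (4553/450)²/((4553/450) + 10/9) = (20729809/202500)/(5053/450) = 20729809/2273850 in ≈ 9.117 in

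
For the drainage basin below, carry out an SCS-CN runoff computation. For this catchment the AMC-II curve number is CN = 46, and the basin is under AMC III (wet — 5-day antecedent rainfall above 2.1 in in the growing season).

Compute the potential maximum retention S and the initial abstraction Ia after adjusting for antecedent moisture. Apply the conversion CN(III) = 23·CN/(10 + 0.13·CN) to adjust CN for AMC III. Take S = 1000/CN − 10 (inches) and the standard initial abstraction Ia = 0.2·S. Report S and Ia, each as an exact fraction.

CN(III) from CN(II)=46: (23·46)/(10 + 0.13·46) = 52900/799 ≈ 66.208
Retention S: 1000/CN − 10 with CN=66.208 → S = 2700/529 ≈ 5.104 in
Ia = 0.2·(2700/529) = 540/529 in ≈ 1.021 in

S = 2700/529 in ≈ 5.104 in; Ia = 540/529 in ≈ 1.021 in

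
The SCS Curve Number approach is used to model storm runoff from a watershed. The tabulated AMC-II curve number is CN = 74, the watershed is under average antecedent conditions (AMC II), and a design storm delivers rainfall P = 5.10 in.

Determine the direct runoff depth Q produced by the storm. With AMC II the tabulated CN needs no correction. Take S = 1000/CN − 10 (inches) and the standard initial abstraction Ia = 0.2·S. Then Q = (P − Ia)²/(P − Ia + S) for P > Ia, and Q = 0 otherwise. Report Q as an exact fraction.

Q = 2647129/1082990 in ≈ 2.444 in

CN(II) = 74; AMC II needs no correction.
Max retention: S = 1000/74 − 10 = 130/37 in (≈ 3.514 in)
Initial abstraction Ia = S/5 = (130/37)/5 = 26/37 ≈ 0.703 in
P − Ia = 5.100 − 0.703 = 1627/370 ≈ 4.397 in (> 0, runoff occurs)
Q = (1627/370)²/((1627/370) + 130/37) = (2647129/136900)/(2927/370) = 2647129/1082990 in ≈ 2.444 in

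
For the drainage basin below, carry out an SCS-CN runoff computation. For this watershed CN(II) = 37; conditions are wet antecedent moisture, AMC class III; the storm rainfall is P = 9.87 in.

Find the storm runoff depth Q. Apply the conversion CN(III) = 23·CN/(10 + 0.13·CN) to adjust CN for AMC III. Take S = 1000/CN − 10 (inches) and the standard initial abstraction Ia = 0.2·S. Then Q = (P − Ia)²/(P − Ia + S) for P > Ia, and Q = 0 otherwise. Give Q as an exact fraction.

Wet (AMC III): CN(III) = 23·37/(10 + 0.13·37) = 851/(1481/100) = 85100/1481 ≈ 57.461
Retention S: 1000/CN − 10 with CN=57.461 → S = 6300/851 ≈ 7.403 in
Ia = 0.2·(6300/851) = 1260/851 in ≈ 1.481 in
Excess rainfall: 9.870 − 1.481 = 8.389 in; P > Ia so Q > 0
Q = (713937/85100)²/((713937/85100) + 6300/851) = (509706039969/7242010000)/(1343937/85100) = 24271716189/5446144700 in ≈ 4.457 in

Q = 24271716189/5446144700 in ≈ 4.457 in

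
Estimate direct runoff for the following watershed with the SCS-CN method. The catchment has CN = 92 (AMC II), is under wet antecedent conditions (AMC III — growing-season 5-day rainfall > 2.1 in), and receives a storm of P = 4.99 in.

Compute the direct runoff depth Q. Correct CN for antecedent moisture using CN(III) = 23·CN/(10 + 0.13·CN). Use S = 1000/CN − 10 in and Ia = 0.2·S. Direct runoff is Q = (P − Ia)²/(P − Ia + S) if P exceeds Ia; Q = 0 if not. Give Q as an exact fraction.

Q = 67584920841/14810465900 in ≈ 4.563 in

Wet (AMC III): CN(III) = 23·92/(10 + 0.13·92) = 2116/(549/25) = 52900/549 ≈ 96.357
Max retention: S = 1000/(52900/549) − 10 = 200/529 in (≈ 0.378 in)
Initial abstraction Ia = S/5 = (200/529)/5 = 40/529 ≈ 0.076 in
Excess rainfall: 4.990 − 0.076 = 4.914 in; P > Ia so Q > 0
Q = (259971/52900)²/((259971/52900) + 200/529) = (67584920841/2798410000)/(279971/52900) = 67584920841/14810465900 in ≈ 4.563 in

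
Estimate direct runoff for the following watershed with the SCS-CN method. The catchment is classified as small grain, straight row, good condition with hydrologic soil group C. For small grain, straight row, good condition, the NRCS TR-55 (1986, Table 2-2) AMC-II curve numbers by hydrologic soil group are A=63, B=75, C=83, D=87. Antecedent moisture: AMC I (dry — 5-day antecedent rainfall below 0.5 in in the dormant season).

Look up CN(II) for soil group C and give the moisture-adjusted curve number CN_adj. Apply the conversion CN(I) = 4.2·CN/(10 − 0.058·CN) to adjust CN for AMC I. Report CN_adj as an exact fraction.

CN_adj = 174300/2593 ≈ 67.219

NRCS table: small grain, straight row, good condition, soil group C → CN(II) = 83
Adjust CN=83 to AMC I: 4.2·83/(10 − 0.058·83) → (1743/5) ÷ (2593/500) = 174300/2593 ≈ 67.219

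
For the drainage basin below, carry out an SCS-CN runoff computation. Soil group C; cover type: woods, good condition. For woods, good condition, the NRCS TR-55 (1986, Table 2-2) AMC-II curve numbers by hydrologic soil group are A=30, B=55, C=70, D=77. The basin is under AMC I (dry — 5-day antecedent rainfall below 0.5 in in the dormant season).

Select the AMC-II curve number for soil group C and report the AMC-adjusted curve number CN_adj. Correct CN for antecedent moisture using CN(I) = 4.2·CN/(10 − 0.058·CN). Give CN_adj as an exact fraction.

NRCS table: woods, good condition, soil group C → CN(II) = 70
CN(I) from CN(II)=70: (4.2·70)/(10 − 0.058·70) = 4900/99 ≈ 49.495

CN_adj = 4900/99 ≈ 49.495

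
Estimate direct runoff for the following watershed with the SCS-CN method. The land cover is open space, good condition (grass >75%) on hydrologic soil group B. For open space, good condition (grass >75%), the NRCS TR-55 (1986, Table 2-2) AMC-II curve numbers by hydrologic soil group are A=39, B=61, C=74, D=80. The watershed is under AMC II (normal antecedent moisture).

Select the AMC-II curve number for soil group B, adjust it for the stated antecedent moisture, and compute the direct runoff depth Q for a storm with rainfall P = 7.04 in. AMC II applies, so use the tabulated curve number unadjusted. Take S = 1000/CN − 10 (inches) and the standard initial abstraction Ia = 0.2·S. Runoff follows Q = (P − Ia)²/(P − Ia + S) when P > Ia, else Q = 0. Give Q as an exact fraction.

NRCS table: open space, good condition (grass >75%), soil group B → CN(II) = 61
AMC II — tabulated CN = 61 applies directly.
Retention S: 1000/CN − 10 with CN=61.000 → S = 390/61 ≈ 6.393 in
Ia = 0.2S: 0.2·6.393 = 1.279 in (exactly 78/61)
P − Ia = 7.040 − 1.279 = 8786/1525 ≈ 5.761 in (> 0, runoff occurs)
Q: (8786/1525)² ÷ (18536/1525) = 19298449/7066850 in (≈ 2.731 in)

Q = 19298449/7066850 in ≈ 2.731 in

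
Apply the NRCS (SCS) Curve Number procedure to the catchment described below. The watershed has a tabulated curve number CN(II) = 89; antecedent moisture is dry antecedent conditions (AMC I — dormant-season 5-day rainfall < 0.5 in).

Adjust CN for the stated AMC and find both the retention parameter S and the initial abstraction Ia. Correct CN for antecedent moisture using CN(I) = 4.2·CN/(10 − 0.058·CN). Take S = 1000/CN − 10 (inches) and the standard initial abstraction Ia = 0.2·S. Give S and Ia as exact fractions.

S = 5500/1869 in ≈ 2.943 in; Ia = 1100/1869 in ≈ 0.589 in

Adjust CN=89 to AMC I: 4.2·89/(10 − 0.058·89) → (1869/5) ÷ (2419/500) = 186900/2419 ≈ 77.263
S = 1000/(186900/2419) − 10 = 5500/1869 in ≈ 2.943 in
Ia = 0.2·(5500/1869) = 1100/1869 in ≈ 0.589 in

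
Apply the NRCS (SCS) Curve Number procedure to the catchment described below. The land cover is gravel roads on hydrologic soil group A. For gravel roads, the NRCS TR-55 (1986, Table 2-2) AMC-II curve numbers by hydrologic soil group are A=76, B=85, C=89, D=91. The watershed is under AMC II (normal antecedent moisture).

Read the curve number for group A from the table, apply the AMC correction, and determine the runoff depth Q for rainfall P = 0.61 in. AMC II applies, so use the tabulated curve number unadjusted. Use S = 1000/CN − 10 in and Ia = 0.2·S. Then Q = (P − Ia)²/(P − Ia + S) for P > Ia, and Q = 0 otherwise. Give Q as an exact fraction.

Q = 0 in ≈ 0.000 in

NRCS table: gravel roads, soil group A → CN(II) = 76
CN(II) = 76; AMC II needs no correction.
Max retention: S = 1000/76 − 10 = 60/19 in (≈ 3.158 in)
Ia = 0.2S: 0.2·3.158 = 0.632 in (exactly 12/19)
P = 0.610 ≤ Ia = 0.632 in: entire storm abstracted, Q = 0.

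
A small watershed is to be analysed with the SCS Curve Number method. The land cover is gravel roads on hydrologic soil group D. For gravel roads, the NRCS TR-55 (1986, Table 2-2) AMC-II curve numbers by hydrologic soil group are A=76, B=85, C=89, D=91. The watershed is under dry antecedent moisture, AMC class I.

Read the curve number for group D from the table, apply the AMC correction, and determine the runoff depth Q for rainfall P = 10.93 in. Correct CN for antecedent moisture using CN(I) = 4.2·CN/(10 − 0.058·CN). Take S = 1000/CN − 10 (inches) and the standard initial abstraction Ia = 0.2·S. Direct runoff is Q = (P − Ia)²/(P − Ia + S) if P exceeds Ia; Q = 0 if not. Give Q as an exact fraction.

Q = 443877070081/51994551700 in ≈ 8.537 in

NRCS table: gravel roads, soil group D → CN(II) = 91
Adjust CN=91 to AMC I: 4.2·91/(10 − 0.058·91) → (1911/5) ÷ (2361/500) = 63700/787 ≈ 80.940
S = 1000/(63700/787) − 10 = 1500/637 in ≈ 2.355 in
Ia = 0.2S: 0.2·2.355 = 0.471 in (exactly 300/637)
Excess rainfall: 10.930 − 0.471 = 10.459 in; P > Ia so Q > 0
Q: (666241/63700)² ÷ (816241/63700) = 443877070081/51994551700 in (≈ 8.537 in)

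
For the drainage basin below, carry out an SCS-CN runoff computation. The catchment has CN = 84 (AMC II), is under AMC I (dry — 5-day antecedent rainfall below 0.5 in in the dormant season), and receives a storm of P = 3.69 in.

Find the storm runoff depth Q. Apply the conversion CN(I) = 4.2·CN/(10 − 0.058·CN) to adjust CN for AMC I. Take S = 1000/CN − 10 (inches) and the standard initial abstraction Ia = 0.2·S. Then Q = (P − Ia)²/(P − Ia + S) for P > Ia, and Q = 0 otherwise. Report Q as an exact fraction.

Q = 15062407441/14232348900 in ≈ 1.058 in

CN(I) from CN(II)=84: (4.2·84)/(10 − 0.058·84) = 44100/641 ≈ 68.799
Max retention: S = 1000/(44100/641) − 10 = 2000/441 in (≈ 4.535 in)
Initial abstraction Ia = S/5 = (2000/441)/5 = 400/441 ≈ 0.907 in
Excess rainfall: 3.690 − 0.907 = 2.783 in; P > Ia so Q > 0
Q: (122729/44100)² ÷ (322729/44100) = 15062407441/14232348900 in (≈ 1.058 in)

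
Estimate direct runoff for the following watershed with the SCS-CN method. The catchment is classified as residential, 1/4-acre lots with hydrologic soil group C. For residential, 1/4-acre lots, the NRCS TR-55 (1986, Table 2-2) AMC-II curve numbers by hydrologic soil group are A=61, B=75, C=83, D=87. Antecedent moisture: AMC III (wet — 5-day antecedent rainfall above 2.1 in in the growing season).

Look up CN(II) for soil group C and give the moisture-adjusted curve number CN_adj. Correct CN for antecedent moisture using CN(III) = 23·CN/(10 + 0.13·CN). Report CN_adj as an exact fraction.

NRCS table: residential, 1/4-acre lots, soil group C → CN(II) = 83
CN(III) from CN(II)=83: (23·83)/(10 + 0.13·83) = 190900/2079 ≈ 91.823

CN_adj = 190900/2079 ≈ 91.823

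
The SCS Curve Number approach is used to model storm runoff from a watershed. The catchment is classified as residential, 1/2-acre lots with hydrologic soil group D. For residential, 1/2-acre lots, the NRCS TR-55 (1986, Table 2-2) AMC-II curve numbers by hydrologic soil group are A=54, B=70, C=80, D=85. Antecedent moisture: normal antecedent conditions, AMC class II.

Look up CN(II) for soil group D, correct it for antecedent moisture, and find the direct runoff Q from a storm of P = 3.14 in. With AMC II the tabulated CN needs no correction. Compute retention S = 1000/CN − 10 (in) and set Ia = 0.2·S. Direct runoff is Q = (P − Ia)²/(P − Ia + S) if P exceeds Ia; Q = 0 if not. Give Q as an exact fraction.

Q = 5612161/3288650 in ≈ 1.707 in

NRCS table: residential, 1/2-acre lots, soil group D → CN(II) = 85
CN(II) = 85; AMC II needs no correction.
Retention S: 1000/CN − 10 with CN=85.000 → S = 30/17 ≈ 1.765 in
Ia = 0.2S: 0.2·1.765 = 0.353 in (exactly 6/17)
Excess rainfall: 3.140 − 0.353 = 2.787 in; P > Ia so Q > 0
Runoff Q = (P−Ia)²/(P−Ia+S) = (2.787)²/(2.787+1.765) = 5612161/3288650 ≈ 1.707 in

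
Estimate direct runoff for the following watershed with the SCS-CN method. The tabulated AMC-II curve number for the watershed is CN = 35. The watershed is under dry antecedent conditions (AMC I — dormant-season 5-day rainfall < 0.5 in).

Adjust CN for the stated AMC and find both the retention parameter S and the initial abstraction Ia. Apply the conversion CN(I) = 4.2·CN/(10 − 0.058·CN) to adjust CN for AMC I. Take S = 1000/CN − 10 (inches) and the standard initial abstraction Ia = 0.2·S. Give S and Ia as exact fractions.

S = 6500/147 in ≈ 44.218 in; Ia = 1300/147 in ≈ 8.844 in

CN(I) from CN(II)=35: (4.2·35)/(10 − 0.058·35) = 14700/797 ≈ 18.444
Max retention: S = 1000/(14700/797) − 10 = 6500/147 in (≈ 44.218 in)
Initial abstraction Ia = S/5 = (6500/147)/5 = 1300/147 ≈ 8.844 in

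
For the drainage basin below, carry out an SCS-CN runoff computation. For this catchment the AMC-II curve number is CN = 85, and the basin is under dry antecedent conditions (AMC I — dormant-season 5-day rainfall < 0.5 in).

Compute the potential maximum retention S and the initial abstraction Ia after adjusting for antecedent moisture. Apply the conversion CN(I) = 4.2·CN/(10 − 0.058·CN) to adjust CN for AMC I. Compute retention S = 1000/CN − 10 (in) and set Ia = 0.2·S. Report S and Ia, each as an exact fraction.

Dry (AMC I): CN(I) = 4.2·85/(10 − 0.058·85) = 357/(507/100) = 11900/169 ≈ 70.414
S = 1000/(11900/169) − 10 = 500/119 in ≈ 4.202 in
Ia = 0.2·(500/119) = 100/119 in ≈ 0.840 in

S = 500/119 in ≈ 4.202 in; Ia = 100/119 in ≈ 0.840 in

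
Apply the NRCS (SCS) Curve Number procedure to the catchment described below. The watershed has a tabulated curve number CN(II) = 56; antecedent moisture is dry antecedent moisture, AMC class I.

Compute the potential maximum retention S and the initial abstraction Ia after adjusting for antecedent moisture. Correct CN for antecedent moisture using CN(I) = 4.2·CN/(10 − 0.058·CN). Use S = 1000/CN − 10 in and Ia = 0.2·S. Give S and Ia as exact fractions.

CN(I) from CN(II)=56: (4.2·56)/(10 − 0.058·56) = 7350/211 ≈ 34.834
Max retention: S = 1000/(7350/211) − 10 = 2750/147 in (≈ 18.707 in)
Ia = 0.2S: 0.2·18.707 = 3.741 in (exactly 550/147)

S = 2750/147 in ≈ 18.707 in; Ia = 550/147 in ≈ 3.741 in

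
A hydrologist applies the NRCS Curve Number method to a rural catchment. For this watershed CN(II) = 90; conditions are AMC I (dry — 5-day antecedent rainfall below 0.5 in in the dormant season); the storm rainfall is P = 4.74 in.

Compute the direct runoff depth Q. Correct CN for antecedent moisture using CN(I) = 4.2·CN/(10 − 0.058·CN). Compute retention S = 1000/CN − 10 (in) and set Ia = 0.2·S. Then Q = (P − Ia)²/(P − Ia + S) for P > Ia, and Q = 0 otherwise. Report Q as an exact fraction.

Adjust CN=90 to AMC I: 4.2·90/(10 − 0.058·90) → 378 ÷ (239/50) = 18900/239 ≈ 79.079
S = 1000/(18900/239) − 10 = 500/189 in ≈ 2.646 in
Ia = 0.2S: 0.2·2.646 = 0.529 in (exactly 100/189)
Since P=4.740 > Ia=0.529: effective rainfall P−Ia = 39793/9450 in
Q: (39793/9450)² ÷ (64793/9450) = 1583482849/612293850 in (≈ 2.586 in)

Q = 1583482849/612293850 in ≈ 2.586 in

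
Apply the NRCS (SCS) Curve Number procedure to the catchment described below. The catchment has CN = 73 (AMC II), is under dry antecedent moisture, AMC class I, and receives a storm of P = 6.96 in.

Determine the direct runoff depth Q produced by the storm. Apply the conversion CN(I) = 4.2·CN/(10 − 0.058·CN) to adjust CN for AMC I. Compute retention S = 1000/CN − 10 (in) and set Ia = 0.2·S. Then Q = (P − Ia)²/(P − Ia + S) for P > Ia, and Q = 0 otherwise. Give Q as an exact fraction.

Dry (AMC I): CN(I) = 4.2·73/(10 − 0.058·73) = (1533/5)/(2883/500) = 51100/961 ≈ 53.174
Max retention: S = 1000/(51100/961) − 10 = 4500/511 in (≈ 8.806 in)
Ia = 0.2·(4500/511) = 900/511 in ≈ 1.761 in
P − Ia = 6.960 − 1.761 = 66414/12775 ≈ 5.199 in (> 0, runoff occurs)
Runoff Q = (P−Ia)²/(P−Ia+S) = (5.199)²/(5.199+8.806) = 735136566/380937725 ≈ 1.930 in

Q = 735136566/380937725 in ≈ 1.930 in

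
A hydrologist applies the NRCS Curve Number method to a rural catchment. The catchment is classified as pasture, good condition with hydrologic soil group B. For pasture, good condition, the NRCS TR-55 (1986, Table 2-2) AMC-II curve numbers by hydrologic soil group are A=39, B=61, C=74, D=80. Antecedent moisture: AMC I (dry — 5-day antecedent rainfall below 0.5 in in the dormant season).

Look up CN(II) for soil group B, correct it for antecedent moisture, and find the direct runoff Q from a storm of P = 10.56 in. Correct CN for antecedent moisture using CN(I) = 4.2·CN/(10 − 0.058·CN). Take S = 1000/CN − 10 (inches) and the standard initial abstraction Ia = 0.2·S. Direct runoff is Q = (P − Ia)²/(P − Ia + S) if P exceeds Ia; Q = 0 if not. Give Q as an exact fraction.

NRCS table: pasture, good condition, soil group B → CN(II) = 61
Adjust CN=61 to AMC I: 4.2·61/(10 − 0.058·61) → (1281/5) ÷ (3231/500) = 42700/1077 ≈ 39.647
Max retention: S = 1000/(42700/1077) − 10 = 6500/427 in (≈ 15.222 in)
Ia = 0.2S: 0.2·15.222 = 3.044 in (exactly 1300/427)
Excess rainfall: 10.560 − 3.044 = 7.516 in; P > Ia so Q > 0
Q: (80228/10675)² ÷ (242728/10675) = 804566498/323890175 in (≈ 2.484 in)

Q = 804566498/323890175 in ≈ 2.484 in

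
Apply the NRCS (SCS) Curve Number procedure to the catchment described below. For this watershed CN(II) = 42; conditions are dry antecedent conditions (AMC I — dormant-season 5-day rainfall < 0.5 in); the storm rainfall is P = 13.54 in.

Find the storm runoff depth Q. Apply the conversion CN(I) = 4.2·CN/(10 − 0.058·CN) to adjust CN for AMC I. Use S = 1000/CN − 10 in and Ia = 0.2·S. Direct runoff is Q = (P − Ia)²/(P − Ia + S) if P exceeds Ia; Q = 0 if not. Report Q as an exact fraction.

CN(I) from CN(II)=42: (4.2·42)/(10 − 0.058·42) = 44100/1891 ≈ 23.321
Max retention: S = 1000/(44100/1891) − 10 = 14500/441 in (≈ 32.880 in)
Ia = 0.2S: 0.2·32.880 = 6.576 in (exactly 2900/441)
Since P=13.540 > Ia=6.576: effective rainfall P−Ia = 153557/22050 in
Q = (153557/22050)²/((153557/22050) + 14500/441) = (23579752249/486202500)/(878557/22050) = 23579752249/19372181850 in ≈ 1.217 in

Q = 23579752249/19372181850 in ≈ 1.217 in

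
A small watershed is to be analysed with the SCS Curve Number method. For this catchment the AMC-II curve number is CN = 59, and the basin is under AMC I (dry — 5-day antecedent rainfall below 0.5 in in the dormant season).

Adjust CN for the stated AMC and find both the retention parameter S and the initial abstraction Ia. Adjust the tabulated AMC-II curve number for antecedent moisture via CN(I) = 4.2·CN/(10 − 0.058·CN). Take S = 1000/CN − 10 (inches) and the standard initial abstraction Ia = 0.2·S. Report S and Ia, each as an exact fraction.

Adjust CN=59 to AMC I: 4.2·59/(10 − 0.058·59) → (1239/5) ÷ (3289/500) = 123900/3289 ≈ 37.671
S = 1000/(123900/3289) − 10 = 20500/1239 in ≈ 16.546 in
Ia = 0.2S: 0.2·16.546 = 3.309 in (exactly 4100/1239)

S = 20500/1239 in ≈ 16.546 in; Ia = 4100/1239 in ≈ 3.309 in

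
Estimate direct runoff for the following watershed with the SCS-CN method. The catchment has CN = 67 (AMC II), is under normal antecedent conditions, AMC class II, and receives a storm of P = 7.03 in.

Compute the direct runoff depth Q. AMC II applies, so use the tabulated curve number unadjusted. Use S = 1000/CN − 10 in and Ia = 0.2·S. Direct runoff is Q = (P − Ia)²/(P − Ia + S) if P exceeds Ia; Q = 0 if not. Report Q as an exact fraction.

Q = 1640331001/492456700 in ≈ 3.331 in

AMC II — tabulated CN = 67 applies directly.
Retention S: 1000/CN − 10 with CN=67.000 → S = 330/67 ≈ 4.925 in
Initial abstraction Ia = S/5 = (330/67)/5 = 66/67 ≈ 0.985 in
Since P=7.030 > Ia=0.985: effective rainfall P−Ia = 40501/6700 in
Q = (40501/6700)²/((40501/6700) + 330/67) = (1640331001/44890000)/(73501/6700) = 1640331001/492456700 in ≈ 3.331 in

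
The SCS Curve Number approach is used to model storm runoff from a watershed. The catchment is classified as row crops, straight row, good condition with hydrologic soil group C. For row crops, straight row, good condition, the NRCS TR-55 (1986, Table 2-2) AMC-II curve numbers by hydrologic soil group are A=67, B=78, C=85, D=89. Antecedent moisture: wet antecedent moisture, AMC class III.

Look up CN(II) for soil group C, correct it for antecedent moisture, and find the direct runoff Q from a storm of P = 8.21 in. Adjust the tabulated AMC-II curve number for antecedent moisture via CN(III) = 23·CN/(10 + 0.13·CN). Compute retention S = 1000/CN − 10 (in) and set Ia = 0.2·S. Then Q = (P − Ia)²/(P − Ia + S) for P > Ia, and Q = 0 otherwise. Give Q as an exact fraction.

NRCS table: row crops, straight row, good condition, soil group C → CN(II) = 85
Adjust CN=85 to AMC III: 23·85/(10 + 0.13·85) → 1955 ÷ (421/20) = 39100/421 ≈ 92.874
Retention S: 1000/CN − 10 with CN=92.874 → S = 300/391 ≈ 0.767 in
Ia = 0.2S: 0.2·0.767 = 0.153 in (exactly 60/391)
P − Ia = 8.210 − 0.153 = 315011/39100 ≈ 8.057 in (> 0, runoff occurs)
Runoff Q = (P−Ia)²/(P−Ia+S) = (8.057)²/(8.057+0.767) = 99231930121/13489930100 ≈ 7.356 in

Q = 99231930121/13489930100 in ≈ 7.356 in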